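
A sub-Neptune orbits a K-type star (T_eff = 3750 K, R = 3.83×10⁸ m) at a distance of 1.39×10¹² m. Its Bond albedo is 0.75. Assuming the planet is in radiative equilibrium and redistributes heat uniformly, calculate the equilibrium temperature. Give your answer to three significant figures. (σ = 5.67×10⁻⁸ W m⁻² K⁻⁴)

T_eq ≈ 31.1 K

L = 4πR_⋆²σT_⋆⁴ = 4π(3.83×10⁸)² × 5.67×10⁻⁸ × (3750)⁴ = 2.07×10²⁵ W.
S = L/(4πd²) = 0.851 W m⁻².
Energy balance: absorbed = emitted ⇒ πR²·S(1−A) = 4πR²·σT_eq⁴, so T_eq⁴ = S(1−A)/(4σ).
T_eq = [0.851 × 0.25 / (4 × 5.67×10⁻⁸)]^(1/4) = (9.38×10⁵)^(1/4) = 31.1 K.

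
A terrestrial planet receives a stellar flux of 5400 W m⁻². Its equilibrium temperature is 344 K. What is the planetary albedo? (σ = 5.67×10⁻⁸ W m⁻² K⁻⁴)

From T_eq⁴ = S(1−A)/(4σ): 1−A = 4σT_eq⁴/S.
1−A = 4 × 5.67×10⁻⁸ × (344)⁴ / 5400 = 0.588.

A ≈ 0.41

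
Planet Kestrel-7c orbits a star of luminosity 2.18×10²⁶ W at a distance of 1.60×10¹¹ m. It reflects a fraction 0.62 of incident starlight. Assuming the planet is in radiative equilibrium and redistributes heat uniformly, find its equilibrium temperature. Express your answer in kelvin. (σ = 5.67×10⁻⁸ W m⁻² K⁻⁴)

T_eq ≈ 184 K

Flux: S = L/(4πd²) = 2.18×10²⁶/(4π×(1.60×10¹¹)²) = 678 W m⁻².
Energy balance: absorbed = emitted ⇒ πR²·S(1−A) = 4πR²·σT_eq⁴, so T_eq⁴ = S(1−A)/(4σ).
T_eq = [678 × 0.38 / (4 × 5.67×10⁻⁸)]^(1/4) = (1.14×10⁹)^(1/4) = 184 K.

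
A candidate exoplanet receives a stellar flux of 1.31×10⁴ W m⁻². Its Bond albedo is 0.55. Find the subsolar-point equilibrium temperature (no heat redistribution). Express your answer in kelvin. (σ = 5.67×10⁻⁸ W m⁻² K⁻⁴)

T_ss ≈ 568 K

At the subsolar point the surface absorbs S(1−A) and emits σT⁴ per unit area — no factor of 4, since only the local patch is in balance.
T = [1.31×10⁴ × 0.45 / 5.67×10⁻⁸]^(1/4) = (1.04×10¹¹)^(1/4) = 568 K.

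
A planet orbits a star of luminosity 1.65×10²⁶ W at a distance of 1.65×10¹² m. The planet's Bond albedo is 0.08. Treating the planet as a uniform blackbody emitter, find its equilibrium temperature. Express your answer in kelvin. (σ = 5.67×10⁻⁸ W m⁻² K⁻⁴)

Flux: S = L/(4πd²) = 1.65×10²⁶/(4π×(1.65×10¹²)²) = 4.82 W m⁻².
Energy balance: absorbed = emitted ⇒ πR²·S(1−A) = 4πR²·σT_eq⁴, so T_eq⁴ = S(1−A)/(4σ).
T_eq = [4.82 × 0.92 / (4 × 5.67×10⁻⁸)]^(1/4) = (1.96×10⁷)^(1/4) = 66.5 K.

T_eq ≈ 66.5 K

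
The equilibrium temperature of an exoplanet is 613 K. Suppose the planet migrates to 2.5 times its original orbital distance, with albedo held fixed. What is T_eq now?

T_eq ∝ L^(1/4) · d^(−1/2).
T′ = 613 / 2.5^(1/2) = 388 K.

T_eq ≈ 388 K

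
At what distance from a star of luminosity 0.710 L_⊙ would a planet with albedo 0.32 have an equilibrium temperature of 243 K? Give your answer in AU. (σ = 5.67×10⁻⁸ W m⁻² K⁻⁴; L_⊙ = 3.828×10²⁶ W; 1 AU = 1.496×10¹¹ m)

d ≈ 0.912 AU

L = 0.710 × 3.828×10²⁶ = 2.72×10²⁶ W.
From T_eq⁴ = L(1−A)/(16πσd²): d = √[L(1−A)/(16πσT_eq⁴)].
d = √[2.72×10²⁶ × 0.68 / (16π × 5.67×10⁻⁸ × (243)⁴)] = 1.36×10¹¹ m = 0.912 AU.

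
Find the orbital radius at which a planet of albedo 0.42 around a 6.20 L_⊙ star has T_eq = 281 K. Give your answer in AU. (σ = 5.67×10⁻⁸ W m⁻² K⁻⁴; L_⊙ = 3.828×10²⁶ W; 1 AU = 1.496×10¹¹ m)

L = 6.20 × 3.828×10²⁶ = 2.37×10²⁷ W.
From T_eq⁴ = L(1−A)/(16πσd²): d = √[L(1−A)/(16πσT_eq⁴)].
d = √[2.37×10²⁷ × 0.58 / (16π × 5.67×10⁻⁸ × (281)⁴)] = 2.78×10¹¹ m = 1.86 AU.

d ≈ 1.86 AU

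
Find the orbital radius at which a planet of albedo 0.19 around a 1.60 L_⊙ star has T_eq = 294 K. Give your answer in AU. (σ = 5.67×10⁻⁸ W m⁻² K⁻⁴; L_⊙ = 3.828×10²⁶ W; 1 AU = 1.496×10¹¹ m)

d ≈ 1.02 AU

L = 1.60 × 3.828×10²⁶ = 6.12×10²⁶ W.
From T_eq⁴ = L(1−A)/(16πσd²): d = √[L(1−A)/(16πσT_eq⁴)].
d = √[6.12×10²⁶ × 0.81 / (16π × 5.67×10⁻⁸ × (294)⁴)] = 1.53×10¹¹ m = 1.02 AU.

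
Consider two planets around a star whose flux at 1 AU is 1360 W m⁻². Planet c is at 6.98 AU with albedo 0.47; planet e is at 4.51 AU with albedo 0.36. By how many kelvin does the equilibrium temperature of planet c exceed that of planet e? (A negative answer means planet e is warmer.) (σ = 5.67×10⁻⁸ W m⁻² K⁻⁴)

T_eq = [S₀(1−A)/(4σd²)]^(1/4), so T ∝ (1−A)^(1/4) / √d.
T₁ = [1360×0.53/(4×5.67×10⁻⁸×6.98²)]^(1/4) = 89.87 K.
T₂ = [1360×0.64/(4×5.67×10⁻⁸×4.51²)]^(1/4) = 117.20 K.

ΔT ≈ -27.3 K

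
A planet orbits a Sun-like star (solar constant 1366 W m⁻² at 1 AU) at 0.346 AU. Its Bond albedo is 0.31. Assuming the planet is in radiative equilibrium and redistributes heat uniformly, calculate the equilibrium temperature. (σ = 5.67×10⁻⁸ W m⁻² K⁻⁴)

Flux at 0.346 AU: S = 1366/0.346² = 1.14×10⁴ W m⁻².
Energy balance: absorbed = emitted ⇒ πR²·S(1−A) = 4πR²·σT_eq⁴, so T_eq⁴ = S(1−A)/(4σ).
T_eq = [1.14×10⁴ × 0.69 / (4 × 5.67×10⁻⁸)]^(1/4) = (3.47×10¹⁰)^(1/4) = 432 K.

T_eq ≈ 432 K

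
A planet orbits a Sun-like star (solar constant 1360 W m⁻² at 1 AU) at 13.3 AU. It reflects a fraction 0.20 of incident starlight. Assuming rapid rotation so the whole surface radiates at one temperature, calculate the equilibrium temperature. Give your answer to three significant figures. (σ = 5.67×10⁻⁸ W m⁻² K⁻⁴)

T_eq ≈ 72.2 K

Flux at 13.3 AU: S = 1360/13.3² = 7.69 W m⁻².
Energy balance: absorbed = emitted ⇒ πR²·S(1−A) = 4πR²·σT_eq⁴, so T_eq⁴ = S(1−A)/(4σ).
T_eq = [7.69 × 0.80 / (4 × 5.67×10⁻⁸)]^(1/4) = (2.71×10⁷)^(1/4) = 72.2 K.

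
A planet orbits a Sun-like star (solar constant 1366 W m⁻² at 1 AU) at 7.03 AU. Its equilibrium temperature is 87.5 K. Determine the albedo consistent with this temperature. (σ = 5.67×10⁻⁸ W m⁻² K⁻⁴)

Flux at 7.03 AU: S = 1366/7.03² = 27.6 W m⁻².
From T_eq⁴ = S(1−A)/(4σ): 1−A = 4σT_eq⁴/S.
1−A = 4 × 5.67×10⁻⁸ × (87.5)⁴ / 27.6 = 0.481.

A ≈ 0.52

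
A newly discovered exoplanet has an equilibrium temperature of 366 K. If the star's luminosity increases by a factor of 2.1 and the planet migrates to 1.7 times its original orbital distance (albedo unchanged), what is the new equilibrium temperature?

T_eq ∝ L^(1/4) · d^(−1/2).
T′ = 366 × 2.1^(1/4) / 1.7^(1/2) = 338 K.

T_eq ≈ 338 K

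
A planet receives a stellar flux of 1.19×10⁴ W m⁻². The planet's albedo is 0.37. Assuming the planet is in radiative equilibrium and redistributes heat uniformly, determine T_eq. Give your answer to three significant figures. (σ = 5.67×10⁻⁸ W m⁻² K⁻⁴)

Energy balance: absorbed = emitted ⇒ πR²·S(1−A) = 4πR²·σT_eq⁴, so T_eq⁴ = S(1−A)/(4σ).
T_eq = [1.19×10⁴ × 0.63 / (4 × 5.67×10⁻⁸)]^(1/4) = (3.31×10¹⁰)^(1/4) = 426 K.

T_eq ≈ 426 K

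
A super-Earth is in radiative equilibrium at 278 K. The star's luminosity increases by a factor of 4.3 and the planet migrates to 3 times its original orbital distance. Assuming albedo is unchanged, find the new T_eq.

T_eq ∝ L^(1/4) · d^(−1/2).
T′ = 278 × 4.3^(1/4) / 3^(1/2) = 231 K.

T_eq ≈ 231 K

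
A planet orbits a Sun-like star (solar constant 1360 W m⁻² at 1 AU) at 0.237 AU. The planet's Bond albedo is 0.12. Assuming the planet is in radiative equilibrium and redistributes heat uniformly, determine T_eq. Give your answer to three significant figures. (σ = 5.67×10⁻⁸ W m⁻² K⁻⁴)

Flux at 0.237 AU: S = 1360/0.237² = 2.42×10⁴ W m⁻².
Energy balance: absorbed = emitted ⇒ πR²·S(1−A) = 4πR²·σT_eq⁴, so T_eq⁴ = S(1−A)/(4σ).
T_eq = [2.42×10⁴ × 0.88 / (4 × 5.67×10⁻⁸)]^(1/4) = (9.39×10¹⁰)^(1/4) = 554 K.

T_eq ≈ 554 K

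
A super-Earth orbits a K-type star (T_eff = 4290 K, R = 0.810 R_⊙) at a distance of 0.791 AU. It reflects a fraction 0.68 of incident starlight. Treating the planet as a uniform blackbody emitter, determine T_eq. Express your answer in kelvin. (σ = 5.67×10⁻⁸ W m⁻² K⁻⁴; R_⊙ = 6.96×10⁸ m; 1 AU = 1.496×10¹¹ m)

T_eq ≈ 157 K

R_⋆ = 0.810 × 6.96×10⁸ = 5.64×10⁸ m.
d = 0.791 AU = 1.18×10¹¹ m.
L = 4πR_⋆²σT_⋆⁴ = 4π(5.64×10⁸)² × 5.67×10⁻⁸ × (4290)⁴ = 7.67×10²⁵ W.
S = L/(4πd²) = 436 W m⁻².
Energy balance: absorbed = emitted ⇒ πR²·S(1−A) = 4πR²·σT_eq⁴, so T_eq⁴ = S(1−A)/(4σ).
T_eq = [436 × 0.32 / (4 × 5.67×10⁻⁸)]^(1/4) = (6.15×10⁸)^(1/4) = 157 K.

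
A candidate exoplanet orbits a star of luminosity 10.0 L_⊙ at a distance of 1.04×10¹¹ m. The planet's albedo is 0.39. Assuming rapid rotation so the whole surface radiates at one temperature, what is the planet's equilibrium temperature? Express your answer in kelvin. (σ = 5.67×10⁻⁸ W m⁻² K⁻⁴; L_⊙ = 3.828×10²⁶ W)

T_eq ≈ 525 K

L = 10.0 × 3.828×10²⁶ = 3.83×10²⁷ W.
Flux: S = L/(4πd²) = 3.83×10²⁷/(4π×(1.04×10¹¹)²) = 2.82×10⁴ W m⁻².
Energy balance: absorbed = emitted ⇒ πR²·S(1−A) = 4πR²·σT_eq⁴, so T_eq⁴ = S(1−A)/(4σ).
T_eq = [2.82×10⁴ × 0.61 / (4 × 5.67×10⁻⁸)]^(1/4) = (7.57×10¹⁰)^(1/4) = 525 K.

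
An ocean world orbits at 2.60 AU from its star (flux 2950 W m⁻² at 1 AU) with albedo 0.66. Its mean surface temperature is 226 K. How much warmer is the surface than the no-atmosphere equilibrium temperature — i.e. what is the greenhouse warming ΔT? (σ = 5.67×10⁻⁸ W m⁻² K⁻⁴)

ΔT ≈ 66.1 K

S = 2950/2.60² = 436.4 W m⁻².
T_eq = [S(1−A)/(4σ)]^(1/4) = [436.4×0.34/(4×5.67×10⁻⁸)]^(1/4) = 159.9 K.
ΔT = T_surf − T_eq = 226 − 159.9.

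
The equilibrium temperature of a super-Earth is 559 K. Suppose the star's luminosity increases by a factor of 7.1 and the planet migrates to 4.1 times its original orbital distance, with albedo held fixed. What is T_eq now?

T_eq ≈ 451 K

T_eq ∝ L^(1/4) · d^(−1/2).
T′ = 559 × 7.1^(1/4) / 4.1^(1/2) = 451 K.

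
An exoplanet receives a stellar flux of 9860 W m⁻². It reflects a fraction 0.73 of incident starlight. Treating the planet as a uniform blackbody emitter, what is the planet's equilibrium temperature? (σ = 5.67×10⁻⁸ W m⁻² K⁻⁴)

Energy balance: absorbed = emitted ⇒ πR²·S(1−A) = 4πR²·σT_eq⁴, so T_eq⁴ = S(1−A)/(4σ).
T_eq = [9860 × 0.27 / (4 × 5.67×10⁻⁸)]^(1/4) = (1.17×10¹⁰)^(1/4) = 329 K.

T_eq ≈ 329 K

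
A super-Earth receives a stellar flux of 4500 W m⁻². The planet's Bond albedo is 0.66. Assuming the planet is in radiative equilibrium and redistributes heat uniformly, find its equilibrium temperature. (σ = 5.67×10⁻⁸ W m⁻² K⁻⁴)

Energy balance: absorbed = emitted ⇒ πR²·S(1−A) = 4πR²·σT_eq⁴, so T_eq⁴ = S(1−A)/(4σ).
T_eq = [4500 × 0.34 / (4 × 5.67×10⁻⁸)]^(1/4) = (6.75×10⁹)^(1/4) = 287 K.

T_eq ≈ 287 K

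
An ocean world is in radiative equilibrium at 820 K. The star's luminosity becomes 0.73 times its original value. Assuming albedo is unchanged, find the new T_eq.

T_eq ≈ 758 K

T_eq ∝ L^(1/4) · d^(−1/2).
T′ = 820 × 0.73^(1/4) = 758 K.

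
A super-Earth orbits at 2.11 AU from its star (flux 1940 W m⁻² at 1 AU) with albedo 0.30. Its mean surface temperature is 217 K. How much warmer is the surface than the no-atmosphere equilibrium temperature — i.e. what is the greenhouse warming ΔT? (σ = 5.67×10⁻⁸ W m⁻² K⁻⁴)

S = 1940/2.11² = 435.7 W m⁻².
T_eq = [S(1−A)/(4σ)]^(1/4) = [435.7×0.70/(4×5.67×10⁻⁸)]^(1/4) = 191.5 K.
ΔT = T_surf − T_eq = 217 − 191.5.

ΔT ≈ 25.5 K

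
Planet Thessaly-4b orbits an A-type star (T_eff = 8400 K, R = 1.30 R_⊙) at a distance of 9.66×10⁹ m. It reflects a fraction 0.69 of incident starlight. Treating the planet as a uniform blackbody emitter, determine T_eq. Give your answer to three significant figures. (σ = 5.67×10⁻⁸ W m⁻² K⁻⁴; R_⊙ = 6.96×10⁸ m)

R_⋆ = 1.30 × 6.96×10⁸ = 9.05×10⁸ m.
L = 4πR_⋆²σT_⋆⁴ = 4π(9.05×10⁸)² × 5.67×10⁻⁸ × (8400)⁴ = 2.90×10²⁷ W.
S = L/(4πd²) = 2.48×10⁶ W m⁻².
Energy balance: absorbed = emitted ⇒ πR²·S(1−A) = 4πR²·σT_eq⁴, so T_eq⁴ = S(1−A)/(4σ).
T_eq = [2.48×10⁶ × 0.31 / (4 × 5.67×10⁻⁸)]^(1/4) = (3.39×10¹²)^(1/4) = 1360 K.

T_eq ≈ 1360 K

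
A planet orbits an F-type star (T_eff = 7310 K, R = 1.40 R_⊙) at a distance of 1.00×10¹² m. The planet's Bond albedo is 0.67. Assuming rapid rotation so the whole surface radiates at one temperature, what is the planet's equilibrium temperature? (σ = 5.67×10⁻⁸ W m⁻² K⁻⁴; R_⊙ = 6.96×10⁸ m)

T_eq ≈ 122 K

R_⋆ = 1.40 × 6.96×10⁸ = 9.74×10⁸ m.
L = 4πR_⋆²σT_⋆⁴ = 4π(9.74×10⁸)² × 5.67×10⁻⁸ × (7310)⁴ = 1.93×10²⁷ W.
S = L/(4πd²) = 154 W m⁻².
Energy balance: absorbed = emitted ⇒ πR²·S(1−A) = 4πR²·σT_eq⁴, so T_eq⁴ = S(1−A)/(4σ).
T_eq = [154 × 0.33 / (4 × 5.67×10⁻⁸)]^(1/4) = (2.24×10⁸)^(1/4) = 122 K.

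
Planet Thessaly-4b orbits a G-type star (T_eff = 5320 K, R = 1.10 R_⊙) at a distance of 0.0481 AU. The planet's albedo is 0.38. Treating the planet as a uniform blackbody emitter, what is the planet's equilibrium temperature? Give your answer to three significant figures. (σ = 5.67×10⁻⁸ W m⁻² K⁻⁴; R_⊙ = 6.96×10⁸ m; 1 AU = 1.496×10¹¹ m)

T_eq ≈ 1090 K

R_⋆ = 1.10 × 6.96×10⁸ = 7.66×10⁸ m.
d = 0.0481 AU = 7.20×10⁹ m.
L = 4πR_⋆²σT_⋆⁴ = 4π(7.66×10⁸)² × 5.67×10⁻⁸ × (5320)⁴ = 3.35×10²⁶ W.
S = L/(4πd²) = 5.14×10⁵ W m⁻².
Energy balance: absorbed = emitted ⇒ πR²·S(1−A) = 4πR²·σT_eq⁴, so T_eq⁴ = S(1−A)/(4σ).
T_eq = [5.14×10⁵ × 0.62 / (4 × 5.67×10⁻⁸)]^(1/4) = (1.41×10¹²)^(1/4) = 1090 K.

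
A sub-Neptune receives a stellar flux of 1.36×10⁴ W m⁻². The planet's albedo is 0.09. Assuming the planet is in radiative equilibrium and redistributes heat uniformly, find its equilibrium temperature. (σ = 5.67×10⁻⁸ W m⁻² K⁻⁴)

Energy balance: absorbed = emitted ⇒ πR²·S(1−A) = 4πR²·σT_eq⁴, so T_eq⁴ = S(1−A)/(4σ).
T_eq = [1.36×10⁴ × 0.91 / (4 × 5.67×10⁻⁸)]^(1/4) = (5.46×10¹⁰)^(1/4) = 483 K.

T_eq ≈ 483 K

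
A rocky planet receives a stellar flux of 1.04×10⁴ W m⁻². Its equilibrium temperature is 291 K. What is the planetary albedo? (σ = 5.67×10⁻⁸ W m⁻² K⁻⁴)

A ≈ 0.84

From T_eq⁴ = S(1−A)/(4σ): 1−A = 4σT_eq⁴/S.
1−A = 4 × 5.67×10⁻⁸ × (291)⁴ / 1.04×10⁴ = 0.156.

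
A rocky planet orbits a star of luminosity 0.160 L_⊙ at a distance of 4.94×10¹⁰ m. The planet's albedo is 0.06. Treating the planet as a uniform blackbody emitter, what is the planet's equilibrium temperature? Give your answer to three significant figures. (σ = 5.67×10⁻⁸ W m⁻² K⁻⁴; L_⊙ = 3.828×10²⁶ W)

L = 0.160 × 3.828×10²⁶ = 6.12×10²⁵ W.
Flux: S = L/(4πd²) = 6.12×10²⁵/(4π×(4.94×10¹⁰)²) = 2000 W m⁻².
Energy balance: absorbed = emitted ⇒ πR²·S(1−A) = 4πR²·σT_eq⁴, so T_eq⁴ = S(1−A)/(4σ).
T_eq = [2000 × 0.94 / (4 × 5.67×10⁻⁸)]^(1/4) = (8.28×10⁹)^(1/4) = 302 K.

T_eq ≈ 302 K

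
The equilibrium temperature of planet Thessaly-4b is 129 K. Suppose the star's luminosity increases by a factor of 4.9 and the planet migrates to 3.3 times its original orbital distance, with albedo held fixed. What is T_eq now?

T_eq ∝ L^(1/4) · d^(−1/2).
T′ = 129 × 4.9^(1/4) / 3.3^(1/2) = 106 K.

T_eq ≈ 106 K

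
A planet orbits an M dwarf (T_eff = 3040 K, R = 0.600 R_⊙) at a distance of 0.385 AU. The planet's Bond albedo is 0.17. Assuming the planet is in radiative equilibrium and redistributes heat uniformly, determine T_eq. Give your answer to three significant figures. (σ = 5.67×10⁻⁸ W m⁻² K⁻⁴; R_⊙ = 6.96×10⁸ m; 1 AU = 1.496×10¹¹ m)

R_⋆ = 0.600 × 6.96×10⁸ = 4.18×10⁸ m.
d = 0.385 AU = 5.76×10¹⁰ m.
L = 4πR_⋆²σT_⋆⁴ = 4π(4.18×10⁸)² × 5.67×10⁻⁸ × (3040)⁴ = 1.06×10²⁵ W.
S = L/(4πd²) = 255 W m⁻².
Energy balance: absorbed = emitted ⇒ πR²·S(1−A) = 4πR²·σT_eq⁴, so T_eq⁴ = S(1−A)/(4σ).
T_eq = [255 × 0.83 / (4 × 5.67×10⁻⁸)]^(1/4) = (9.32×10⁸)^(1/4) = 175 K.

T_eq ≈ 175 K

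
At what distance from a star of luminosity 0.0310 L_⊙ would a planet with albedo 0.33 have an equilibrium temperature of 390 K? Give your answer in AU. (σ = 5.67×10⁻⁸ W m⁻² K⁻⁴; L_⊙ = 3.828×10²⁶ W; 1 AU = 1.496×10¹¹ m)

d ≈ 0.0734 AU

L = 0.0310 × 3.828×10²⁶ = 1.19×10²⁵ W.
From T_eq⁴ = L(1−A)/(16πσd²): d = √[L(1−A)/(16πσT_eq⁴)].
d = √[1.19×10²⁵ × 0.67 / (16π × 5.67×10⁻⁸ × (390)⁴)] = 1.10×10¹⁰ m = 0.0734 AU.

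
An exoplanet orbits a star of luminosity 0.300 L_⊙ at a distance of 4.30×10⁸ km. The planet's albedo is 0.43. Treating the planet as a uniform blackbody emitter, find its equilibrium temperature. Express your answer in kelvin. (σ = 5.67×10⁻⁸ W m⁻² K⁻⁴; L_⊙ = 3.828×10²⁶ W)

d = 4.30×10⁸ km = 4.30×10¹¹ m.
L = 0.300 × 3.828×10²⁶ = 1.15×10²⁶ W.
Flux: S = L/(4πd²) = 1.15×10²⁶/(4π×(4.30×10¹¹)²) = 49.4 W m⁻².
Energy balance: absorbed = emitted ⇒ πR²·S(1−A) = 4πR²·σT_eq⁴, so T_eq⁴ = S(1−A)/(4σ).
T_eq = [49.4 × 0.57 / (4 × 5.67×10⁻⁸)]^(1/4) = (1.24×10⁸)^(1/4) = 106 K.

T_eq ≈ 106 K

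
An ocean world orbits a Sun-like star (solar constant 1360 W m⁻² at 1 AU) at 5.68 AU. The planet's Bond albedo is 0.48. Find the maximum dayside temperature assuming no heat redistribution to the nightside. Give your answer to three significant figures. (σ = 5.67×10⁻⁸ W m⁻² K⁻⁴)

Flux at 5.68 AU: S = 1360/5.68² = 42.2 W m⁻².
With no redistribution each surface element balances locally: S(1−A) = σT⁴.
T = [42.2 × 0.52 / 5.67×10⁻⁸]^(1/4) = (3.87×10⁸)^(1/4) = 140 K.

T_ss ≈ 140 K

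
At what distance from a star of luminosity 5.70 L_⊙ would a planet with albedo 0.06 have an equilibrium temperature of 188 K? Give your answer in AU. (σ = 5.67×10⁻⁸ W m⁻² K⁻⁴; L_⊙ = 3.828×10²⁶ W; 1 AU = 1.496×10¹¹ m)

d ≈ 5.07 AU

L = 5.70 × 3.828×10²⁶ = 2.18×10²⁷ W.
From T_eq⁴ = L(1−A)/(16πσd²): d = √[L(1−A)/(16πσT_eq⁴)].
d = √[2.18×10²⁷ × 0.94 / (16π × 5.67×10⁻⁸ × (188)⁴)] = 7.59×10¹¹ m = 5.07 AU.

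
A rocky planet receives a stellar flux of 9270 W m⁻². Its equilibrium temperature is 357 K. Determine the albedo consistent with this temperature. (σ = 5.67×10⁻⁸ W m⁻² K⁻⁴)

From T_eq⁴ = S(1−A)/(4σ): 1−A = 4σT_eq⁴/S.
1−A = 4 × 5.67×10⁻⁸ × (357)⁴ / 9270 = 0.397.

A ≈ 0.60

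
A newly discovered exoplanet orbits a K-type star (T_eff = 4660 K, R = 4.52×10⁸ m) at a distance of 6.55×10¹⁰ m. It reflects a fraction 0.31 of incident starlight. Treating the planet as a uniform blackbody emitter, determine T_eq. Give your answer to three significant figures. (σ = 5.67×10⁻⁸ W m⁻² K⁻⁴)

T_eq ≈ 249 K

L = 4πR_⋆²σT_⋆⁴ = 4π(4.52×10⁸)² × 5.67×10⁻⁸ × (4660)⁴ = 6.86×10²⁵ W.
S = L/(4πd²) = 1270 W m⁻².
Energy balance: absorbed = emitted ⇒ πR²·S(1−A) = 4πR²·σT_eq⁴, so T_eq⁴ = S(1−A)/(4σ).
T_eq = [1270 × 0.69 / (4 × 5.67×10⁻⁸)]^(1/4) = (3.87×10⁹)^(1/4) = 249 K.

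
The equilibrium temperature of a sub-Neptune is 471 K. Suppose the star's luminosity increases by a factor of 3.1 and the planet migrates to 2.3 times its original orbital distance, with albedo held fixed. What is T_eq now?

T_eq ≈ 412 K

T_eq ∝ L^(1/4) · d^(−1/2).
T′ = 471 × 3.1^(1/4) / 2.3^(1/2) = 412 K.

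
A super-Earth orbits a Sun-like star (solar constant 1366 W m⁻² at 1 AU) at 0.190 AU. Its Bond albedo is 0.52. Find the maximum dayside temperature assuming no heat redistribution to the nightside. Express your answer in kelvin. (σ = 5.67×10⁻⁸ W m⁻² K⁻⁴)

Flux at 0.190 AU: S = 1366/0.190² = 3.78×10⁴ W m⁻².
With no redistribution each surface element balances locally: S(1−A) = σT⁴.
T = [3.78×10⁴ × 0.48 / 5.67×10⁻⁸]^(1/4) = (3.20×10¹¹)^(1/4) = 752 K.

T_ss ≈ 752 K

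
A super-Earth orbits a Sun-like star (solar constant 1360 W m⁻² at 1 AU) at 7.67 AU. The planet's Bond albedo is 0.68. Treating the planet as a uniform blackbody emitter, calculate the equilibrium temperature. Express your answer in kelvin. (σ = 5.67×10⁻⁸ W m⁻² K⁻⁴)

Flux at 7.67 AU: S = 1360/7.67² = 23.1 W m⁻².
Energy balance: absorbed = emitted ⇒ πR²·S(1−A) = 4πR²·σT_eq⁴, so T_eq⁴ = S(1−A)/(4σ).
T_eq = [23.1 × 0.32 / (4 × 5.67×10⁻⁸)]^(1/4) = (3.26×10⁷)^(1/4) = 75.6 K.

T_eq ≈ 75.6 K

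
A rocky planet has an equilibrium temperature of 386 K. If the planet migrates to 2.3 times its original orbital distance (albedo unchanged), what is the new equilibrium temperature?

T_eq ≈ 255 K

T_eq ∝ L^(1/4) · d^(−1/2).
T′ = 386 / 2.3^(1/2) = 255 K.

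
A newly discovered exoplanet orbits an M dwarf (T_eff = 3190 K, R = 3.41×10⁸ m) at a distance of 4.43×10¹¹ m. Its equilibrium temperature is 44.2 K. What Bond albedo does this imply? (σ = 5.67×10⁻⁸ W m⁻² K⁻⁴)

L = 4πR_⋆²σT_⋆⁴ = 4π(3.41×10⁸)² × 5.67×10⁻⁸ × (3190)⁴ = 8.58×10²⁴ W.
S = L/(4πd²) = 3.48 W m⁻².
From T_eq⁴ = S(1−A)/(4σ): 1−A = 4σT_eq⁴/S.
1−A = 4 × 5.67×10⁻⁸ × (44.2)⁴ / 3.48 = 0.249.

A ≈ 0.75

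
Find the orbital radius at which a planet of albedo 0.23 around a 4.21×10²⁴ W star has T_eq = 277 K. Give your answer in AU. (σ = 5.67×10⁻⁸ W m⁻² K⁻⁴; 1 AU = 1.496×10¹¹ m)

d ≈ 0.0929 AU

From T_eq⁴ = L(1−A)/(16πσd²): d = √[L(1−A)/(16πσT_eq⁴)].
d = √[4.21×10²⁴ × 0.77 / (16π × 5.67×10⁻⁸ × (277)⁴)] = 1.39×10¹⁰ m = 0.0929 AU.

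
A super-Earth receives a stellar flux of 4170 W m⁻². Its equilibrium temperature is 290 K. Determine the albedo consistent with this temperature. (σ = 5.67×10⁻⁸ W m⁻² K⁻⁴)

A ≈ 0.62

From T_eq⁴ = S(1−A)/(4σ): 1−A = 4σT_eq⁴/S.
1−A = 4 × 5.67×10⁻⁸ × (290)⁴ / 4170 = 0.385.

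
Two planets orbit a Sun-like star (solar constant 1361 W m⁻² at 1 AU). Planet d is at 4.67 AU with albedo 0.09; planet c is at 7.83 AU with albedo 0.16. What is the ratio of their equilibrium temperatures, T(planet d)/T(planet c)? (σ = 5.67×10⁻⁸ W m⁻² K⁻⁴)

T₁/T₂ ≈ 1.321

T_eq = [S₀(1−A)/(4σd²)]^(1/4), so T ∝ (1−A)^(1/4) / √d.
T₁ = [1361×0.91/(4×5.67×10⁻⁸×4.67²)]^(1/4) = 125.79 K.
T₂ = [1361×0.84/(4×5.67×10⁻⁸×7.83²)]^(1/4) = 95.22 K.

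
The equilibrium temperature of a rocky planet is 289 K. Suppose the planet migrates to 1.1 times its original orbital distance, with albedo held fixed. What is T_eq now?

T_eq ≈ 276 K

T_eq ∝ L^(1/4) · d^(−1/2).
T′ = 289 / 1.1^(1/2) = 276 K.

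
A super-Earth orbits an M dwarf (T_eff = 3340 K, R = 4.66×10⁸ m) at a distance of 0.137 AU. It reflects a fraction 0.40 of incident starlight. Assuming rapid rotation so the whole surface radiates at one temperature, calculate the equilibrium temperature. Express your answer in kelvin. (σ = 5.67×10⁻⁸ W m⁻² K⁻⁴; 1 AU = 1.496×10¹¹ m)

d = 0.137 AU = 2.05×10¹⁰ m.
L = 4πR_⋆²σT_⋆⁴ = 4π(4.66×10⁸)² × 5.67×10⁻⁸ × (3340)⁴ = 1.93×10²⁵ W.
S = L/(4πd²) = 3650 W m⁻².
Energy balance: absorbed = emitted ⇒ πR²·S(1−A) = 4πR²·σT_eq⁴, so T_eq⁴ = S(1−A)/(4σ).
T_eq = [3650 × 0.60 / (4 × 5.67×10⁻⁸)]^(1/4) = (9.65×10⁹)^(1/4) = 313 K.

T_eq ≈ 313 K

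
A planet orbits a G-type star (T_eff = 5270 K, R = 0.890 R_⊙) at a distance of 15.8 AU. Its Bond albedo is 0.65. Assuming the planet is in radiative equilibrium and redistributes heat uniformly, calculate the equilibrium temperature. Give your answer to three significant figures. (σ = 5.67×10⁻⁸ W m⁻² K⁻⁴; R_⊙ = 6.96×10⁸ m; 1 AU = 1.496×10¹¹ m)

R_⋆ = 0.890 × 6.96×10⁸ = 6.19×10⁸ m.
d = 15.8 AU = 2.36×10¹² m.
L = 4πR_⋆²σT_⋆⁴ = 4π(6.19×10⁸)² × 5.67×10⁻⁸ × (5270)⁴ = 2.11×10²⁶ W.
S = L/(4πd²) = 3.00 W m⁻².
Energy balance: absorbed = emitted ⇒ πR²·S(1−A) = 4πR²·σT_eq⁴, so T_eq⁴ = S(1−A)/(4σ).
T_eq = [3.00 × 0.35 / (4 × 5.67×10⁻⁸)]^(1/4) = (4.64×10⁶)^(1/4) = 46.4 K.

T_eq ≈ 46.4 K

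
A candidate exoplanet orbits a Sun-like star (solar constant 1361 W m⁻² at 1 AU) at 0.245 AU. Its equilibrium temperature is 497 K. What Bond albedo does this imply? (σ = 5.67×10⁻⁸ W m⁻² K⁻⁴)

Flux at 0.245 AU: S = 1361/0.245² = 2.27×10⁴ W m⁻².
From T_eq⁴ = S(1−A)/(4σ): 1−A = 4σT_eq⁴/S.
1−A = 4 × 5.67×10⁻⁸ × (497)⁴ / 2.27×10⁴ = 0.610.

A ≈ 0.39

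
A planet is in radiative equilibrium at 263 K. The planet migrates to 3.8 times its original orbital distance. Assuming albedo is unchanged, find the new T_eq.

T_eq ∝ L^(1/4) · d^(−1/2).
T′ = 263 / 3.8^(1/2) = 135 K.

T_eq ≈ 135 K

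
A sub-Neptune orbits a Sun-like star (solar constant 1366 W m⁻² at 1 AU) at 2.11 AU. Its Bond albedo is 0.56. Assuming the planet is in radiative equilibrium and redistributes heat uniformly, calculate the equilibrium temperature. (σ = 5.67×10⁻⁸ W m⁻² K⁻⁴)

Flux at 2.11 AU: S = 1366/2.11² = 307 W m⁻².
Energy balance: absorbed = emitted ⇒ πR²·S(1−A) = 4πR²·σT_eq⁴, so T_eq⁴ = S(1−A)/(4σ).
T_eq = [307 × 0.44 / (4 × 5.67×10⁻⁸)]^(1/4) = (5.95×10⁸)^(1/4) = 156 K.

T_eq ≈ 156 K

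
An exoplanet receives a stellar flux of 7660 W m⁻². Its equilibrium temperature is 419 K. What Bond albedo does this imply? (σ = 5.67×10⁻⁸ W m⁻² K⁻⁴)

From T_eq⁴ = S(1−A)/(4σ): 1−A = 4σT_eq⁴/S.
1−A = 4 × 5.67×10⁻⁸ × (419)⁴ / 7660 = 0.913.

A ≈ 0.09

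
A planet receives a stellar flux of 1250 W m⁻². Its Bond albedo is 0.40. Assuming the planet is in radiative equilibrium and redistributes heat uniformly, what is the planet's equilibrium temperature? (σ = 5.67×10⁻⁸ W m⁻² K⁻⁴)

T_eq ≈ 240 K

Energy balance: absorbed = emitted ⇒ πR²·S(1−A) = 4πR²·σT_eq⁴, so T_eq⁴ = S(1−A)/(4σ).
T_eq = [1250 × 0.60 / (4 × 5.67×10⁻⁸)]^(1/4) = (3.31×10⁹)^(1/4) = 240 K.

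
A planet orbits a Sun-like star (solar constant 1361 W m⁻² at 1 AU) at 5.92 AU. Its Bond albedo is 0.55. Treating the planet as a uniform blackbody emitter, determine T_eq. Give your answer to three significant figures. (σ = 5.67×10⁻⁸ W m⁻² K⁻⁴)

T_eq ≈ 93.7 K

Flux at 5.92 AU: S = 1361/5.92² = 38.8 W m⁻².
Energy balance: absorbed = emitted ⇒ πR²·S(1−A) = 4πR²·σT_eq⁴, so T_eq⁴ = S(1−A)/(4σ).
T_eq = [38.8 × 0.45 / (4 × 5.67×10⁻⁸)]^(1/4) = (7.71×10⁷)^(1/4) = 93.7 K.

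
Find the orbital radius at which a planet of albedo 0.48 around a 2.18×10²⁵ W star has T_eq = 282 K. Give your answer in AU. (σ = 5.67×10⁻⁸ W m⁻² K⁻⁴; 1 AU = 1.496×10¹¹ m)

d ≈ 0.168 AU

From T_eq⁴ = L(1−A)/(16πσd²): d = √[L(1−A)/(16πσT_eq⁴)].
d = √[2.18×10²⁵ × 0.52 / (16π × 5.67×10⁻⁸ × (282)⁴)] = 2.51×10¹⁰ m = 0.168 AU.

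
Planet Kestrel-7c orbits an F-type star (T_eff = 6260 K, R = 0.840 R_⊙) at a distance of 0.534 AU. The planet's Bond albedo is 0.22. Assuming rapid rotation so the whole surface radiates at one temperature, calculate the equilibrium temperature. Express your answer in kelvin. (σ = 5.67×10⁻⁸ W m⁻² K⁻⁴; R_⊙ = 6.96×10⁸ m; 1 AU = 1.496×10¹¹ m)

T_eq ≈ 356 K

R_⋆ = 0.840 × 6.96×10⁸ = 5.85×10⁸ m.
d = 0.534 AU = 7.99×10¹⁰ m.
L = 4πR_⋆²σT_⋆⁴ = 4π(5.85×10⁸)² × 5.67×10⁻⁸ × (6260)⁴ = 3.74×10²⁶ W.
S = L/(4πd²) = 4660 W m⁻².
Energy balance: absorbed = emitted ⇒ πR²·S(1−A) = 4πR²·σT_eq⁴, so T_eq⁴ = S(1−A)/(4σ).
T_eq = [4660 × 0.78 / (4 × 5.67×10⁻⁸)]^(1/4) = (1.60×10¹⁰)^(1/4) = 356 K.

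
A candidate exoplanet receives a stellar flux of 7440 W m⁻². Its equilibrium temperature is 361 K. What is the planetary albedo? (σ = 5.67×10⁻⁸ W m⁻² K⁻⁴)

A ≈ 0.48

From T_eq⁴ = S(1−A)/(4σ): 1−A = 4σT_eq⁴/S.
1−A = 4 × 5.67×10⁻⁸ × (361)⁴ / 7440 = 0.518.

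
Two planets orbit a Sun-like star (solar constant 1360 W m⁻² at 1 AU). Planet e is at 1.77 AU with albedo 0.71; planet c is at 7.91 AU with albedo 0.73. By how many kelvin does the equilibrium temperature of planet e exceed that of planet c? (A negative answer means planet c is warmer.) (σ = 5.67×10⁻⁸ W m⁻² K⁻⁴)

T_eq = [S₀(1−A)/(4σd²)]^(1/4), so T ∝ (1−A)^(1/4) / √d.
T₁ = [1360×0.29/(4×5.67×10⁻⁸×1.77²)]^(1/4) = 153.49 K.
T₂ = [1360×0.27/(4×5.67×10⁻⁸×7.91²)]^(1/4) = 71.32 K.

ΔT ≈ 82.2 K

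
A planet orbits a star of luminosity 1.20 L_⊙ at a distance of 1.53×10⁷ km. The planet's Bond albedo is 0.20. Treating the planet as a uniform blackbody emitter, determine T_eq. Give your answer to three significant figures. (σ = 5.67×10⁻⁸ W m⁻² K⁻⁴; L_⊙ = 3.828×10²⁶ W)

d = 1.53×10⁷ km = 1.53×10¹⁰ m.
L = 1.20 × 3.828×10²⁶ = 4.59×10²⁶ W.
Flux: S = L/(4πd²) = 4.59×10²⁶/(4π×(1.53×10¹⁰)²) = 1.56×10⁵ W m⁻².
Energy balance: absorbed = emitted ⇒ πR²·S(1−A) = 4πR²·σT_eq⁴, so T_eq⁴ = S(1−A)/(4σ).
T_eq = [1.56×10⁵ × 0.80 / (4 × 5.67×10⁻⁸)]^(1/4) = (5.51×10¹¹)^(1/4) = 861 K.

T_eq ≈ 861 K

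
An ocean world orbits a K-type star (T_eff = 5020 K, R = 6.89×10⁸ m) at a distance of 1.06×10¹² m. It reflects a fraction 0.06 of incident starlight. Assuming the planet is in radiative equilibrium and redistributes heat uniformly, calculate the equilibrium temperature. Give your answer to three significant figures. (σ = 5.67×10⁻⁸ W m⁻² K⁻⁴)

T_eq ≈ 89.1 K

L = 4πR_⋆²σT_⋆⁴ = 4π(6.89×10⁸)² × 5.67×10⁻⁸ × (5020)⁴ = 2.15×10²⁶ W.
S = L/(4πd²) = 15.2 W m⁻².
Energy balance: absorbed = emitted ⇒ πR²·S(1−A) = 4πR²·σT_eq⁴, so T_eq⁴ = S(1−A)/(4σ).
T_eq = [15.2 × 0.94 / (4 × 5.67×10⁻⁸)]^(1/4) = (6.31×10⁷)^(1/4) = 89.1 K.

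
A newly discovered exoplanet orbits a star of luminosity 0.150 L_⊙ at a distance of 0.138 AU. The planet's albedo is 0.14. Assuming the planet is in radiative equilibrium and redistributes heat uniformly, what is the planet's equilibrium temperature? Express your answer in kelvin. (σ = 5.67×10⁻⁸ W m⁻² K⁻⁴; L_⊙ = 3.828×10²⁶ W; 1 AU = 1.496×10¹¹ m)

d = 0.138 AU = 2.06×10¹⁰ m.
L = 0.150 × 3.828×10²⁶ = 5.74×10²⁵ W.
Flux: S = L/(4πd²) = 5.74×10²⁵/(4π×(2.06×10¹⁰)²) = 1.07×10⁴ W m⁻².
Energy balance: absorbed = emitted ⇒ πR²·S(1−A) = 4πR²·σT_eq⁴, so T_eq⁴ = S(1−A)/(4σ).
T_eq = [1.07×10⁴ × 0.86 / (4 × 5.67×10⁻⁸)]^(1/4) = (4.07×10¹⁰)^(1/4) = 449 K.

T_eq ≈ 449 K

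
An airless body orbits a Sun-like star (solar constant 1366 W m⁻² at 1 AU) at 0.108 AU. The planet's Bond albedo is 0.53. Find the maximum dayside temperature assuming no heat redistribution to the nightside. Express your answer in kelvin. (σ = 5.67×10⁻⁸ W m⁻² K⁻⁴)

T_ss ≈ 993 K

Flux at 0.108 AU: S = 1366/0.108² = 1.17×10⁵ W m⁻².
With no redistribution each surface element balances locally: S(1−A) = σT⁴.
T = [1.17×10⁵ × 0.47 / 5.67×10⁻⁸]^(1/4) = (9.71×10¹¹)^(1/4) = 993 K.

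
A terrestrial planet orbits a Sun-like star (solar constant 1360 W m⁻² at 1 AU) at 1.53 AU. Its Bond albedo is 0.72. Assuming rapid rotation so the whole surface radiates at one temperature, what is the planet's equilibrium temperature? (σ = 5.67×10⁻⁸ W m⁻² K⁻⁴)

Flux at 1.53 AU: S = 1360/1.53² = 581 W m⁻².
Energy balance: absorbed = emitted ⇒ πR²·S(1−A) = 4πR²·σT_eq⁴, so T_eq⁴ = S(1−A)/(4σ).
T_eq = [581 × 0.28 / (4 × 5.67×10⁻⁸)]^(1/4) = (7.17×10⁸)^(1/4) = 164 K.

T_eq ≈ 164 K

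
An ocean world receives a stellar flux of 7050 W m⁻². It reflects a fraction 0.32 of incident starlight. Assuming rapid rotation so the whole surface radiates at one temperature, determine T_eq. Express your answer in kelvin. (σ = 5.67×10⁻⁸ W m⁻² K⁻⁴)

T_eq ≈ 381 K

Energy balance: absorbed = emitted ⇒ πR²·S(1−A) = 4πR²·σT_eq⁴, so T_eq⁴ = S(1−A)/(4σ).
T_eq = [7050 × 0.68 / (4 × 5.67×10⁻⁸)]^(1/4) = (2.11×10¹⁰)^(1/4) = 381 K.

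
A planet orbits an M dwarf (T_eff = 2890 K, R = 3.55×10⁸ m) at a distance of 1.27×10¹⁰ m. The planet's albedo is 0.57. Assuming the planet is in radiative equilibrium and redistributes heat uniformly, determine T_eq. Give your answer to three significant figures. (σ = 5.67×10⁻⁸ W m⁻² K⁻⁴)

L = 4πR_⋆²σT_⋆⁴ = 4π(3.55×10⁸)² × 5.67×10⁻⁸ × (2890)⁴ = 6.26×10²⁴ W.
S = L/(4πd²) = 3090 W m⁻².
Energy balance: absorbed = emitted ⇒ πR²·S(1−A) = 4πR²·σT_eq⁴, so T_eq⁴ = S(1−A)/(4σ).
T_eq = [3090 × 0.43 / (4 × 5.67×10⁻⁸)]^(1/4) = (5.86×10⁹)^(1/4) = 277 K.

T_eq ≈ 277 K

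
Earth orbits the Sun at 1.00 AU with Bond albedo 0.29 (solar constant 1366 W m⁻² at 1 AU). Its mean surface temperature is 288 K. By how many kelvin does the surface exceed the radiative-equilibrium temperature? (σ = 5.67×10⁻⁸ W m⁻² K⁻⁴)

S = 1366/1.00² = 1366 W m⁻².
T_eq = [S(1−A)/(4σ)]^(1/4) = [1366×0.71/(4×5.67×10⁻⁸)]^(1/4) = 255.7 K.
ΔT = T_surf − T_eq = 288 − 255.7.

ΔT ≈ 32.3 K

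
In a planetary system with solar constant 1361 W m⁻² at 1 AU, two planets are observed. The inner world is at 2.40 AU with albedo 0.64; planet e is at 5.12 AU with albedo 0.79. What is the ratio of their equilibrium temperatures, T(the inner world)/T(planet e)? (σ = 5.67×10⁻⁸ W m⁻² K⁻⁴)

T_eq = [S₀(1−A)/(4σd²)]^(1/4), so T ∝ (1−A)^(1/4) / √d.
T₁ = [1361×0.36/(4×5.67×10⁻⁸×2.40²)]^(1/4) = 139.16 K.
T₂ = [1361×0.21/(4×5.67×10⁻⁸×5.12²)]^(1/4) = 83.27 K.

T₁/T₂ ≈ 1.671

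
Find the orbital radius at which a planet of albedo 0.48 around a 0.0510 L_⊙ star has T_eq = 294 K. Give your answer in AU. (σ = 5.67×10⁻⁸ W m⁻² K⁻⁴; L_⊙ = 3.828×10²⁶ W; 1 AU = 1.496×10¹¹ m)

L = 0.0510 × 3.828×10²⁶ = 1.95×10²⁵ W.
From T_eq⁴ = L(1−A)/(16πσd²): d = √[L(1−A)/(16πσT_eq⁴)].
d = √[1.95×10²⁵ × 0.52 / (16π × 5.67×10⁻⁸ × (294)⁴)] = 2.18×10¹⁰ m = 0.146 AU.

d ≈ 0.146 AU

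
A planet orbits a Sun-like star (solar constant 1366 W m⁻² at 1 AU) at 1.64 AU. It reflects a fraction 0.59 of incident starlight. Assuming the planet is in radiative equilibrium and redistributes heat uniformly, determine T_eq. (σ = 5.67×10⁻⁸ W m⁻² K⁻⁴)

T_eq ≈ 174 K

Flux at 1.64 AU: S = 1366/1.64² = 508 W m⁻².
Energy balance: absorbed = emitted ⇒ πR²·S(1−A) = 4πR²·σT_eq⁴, so T_eq⁴ = S(1−A)/(4σ).
T_eq = [508 × 0.41 / (4 × 5.67×10⁻⁸)]^(1/4) = (9.18×10⁸)^(1/4) = 174 K.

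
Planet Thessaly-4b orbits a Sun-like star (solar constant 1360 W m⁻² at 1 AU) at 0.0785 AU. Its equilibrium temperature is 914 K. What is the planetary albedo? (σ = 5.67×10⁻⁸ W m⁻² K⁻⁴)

A ≈ 0.28

Flux at 0.0785 AU: S = 1360/0.0785² = 2.21×10⁵ W m⁻².
From T_eq⁴ = S(1−A)/(4σ): 1−A = 4σT_eq⁴/S.
1−A = 4 × 5.67×10⁻⁸ × (914)⁴ / 2.21×10⁵ = 0.717.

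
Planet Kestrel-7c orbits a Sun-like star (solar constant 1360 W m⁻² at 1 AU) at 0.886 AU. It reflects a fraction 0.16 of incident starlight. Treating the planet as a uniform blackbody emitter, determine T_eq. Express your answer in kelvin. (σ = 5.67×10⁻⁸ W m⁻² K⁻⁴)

T_eq ≈ 283 K

Flux at 0.886 AU: S = 1360/0.886² = 1730 W m⁻².
Energy balance: absorbed = emitted ⇒ πR²·S(1−A) = 4πR²·σT_eq⁴, so T_eq⁴ = S(1−A)/(4σ).
T_eq = [1730 × 0.84 / (4 × 5.67×10⁻⁸)]^(1/4) = (6.42×10⁹)^(1/4) = 283 K.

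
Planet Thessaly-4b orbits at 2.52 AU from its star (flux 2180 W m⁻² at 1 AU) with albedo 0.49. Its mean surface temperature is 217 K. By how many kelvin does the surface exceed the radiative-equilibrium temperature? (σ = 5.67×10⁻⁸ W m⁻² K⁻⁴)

ΔT ≈ 50.3 K

S = 2180/2.52² = 343.3 W m⁻².
T_eq = [S(1−A)/(4σ)]^(1/4) = [343.3×0.51/(4×5.67×10⁻⁸)]^(1/4) = 166.7 K.
ΔT = T_surf − T_eq = 217 − 166.7.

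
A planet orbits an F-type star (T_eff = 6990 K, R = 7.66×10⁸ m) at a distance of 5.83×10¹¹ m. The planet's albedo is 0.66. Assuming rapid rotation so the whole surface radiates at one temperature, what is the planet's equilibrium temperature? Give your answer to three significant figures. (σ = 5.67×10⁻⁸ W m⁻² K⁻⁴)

T_eq ≈ 137 K

L = 4πR_⋆²σT_⋆⁴ = 4π(7.66×10⁸)² × 5.67×10⁻⁸ × (6990)⁴ = 9.98×10²⁶ W.
S = L/(4πd²) = 234 W m⁻².
Energy balance: absorbed = emitted ⇒ πR²·S(1−A) = 4πR²·σT_eq⁴, so T_eq⁴ = S(1−A)/(4σ).
T_eq = [234 × 0.34 / (4 × 5.67×10⁻⁸)]^(1/4) = (3.50×10⁸)^(1/4) = 137 K.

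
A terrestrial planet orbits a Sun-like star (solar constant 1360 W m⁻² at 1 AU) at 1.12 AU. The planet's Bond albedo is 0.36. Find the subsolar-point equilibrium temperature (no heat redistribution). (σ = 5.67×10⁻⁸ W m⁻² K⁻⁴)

Flux at 1.12 AU: S = 1360/1.12² = 1080 W m⁻².
At the subsolar point the surface absorbs S(1−A) and emits σT⁴ per unit area — no factor of 4, since only the local patch is in balance.
T = [1080 × 0.64 / 5.67×10⁻⁸]^(1/4) = (1.22×10¹⁰)^(1/4) = 333 K.

T_ss ≈ 333 K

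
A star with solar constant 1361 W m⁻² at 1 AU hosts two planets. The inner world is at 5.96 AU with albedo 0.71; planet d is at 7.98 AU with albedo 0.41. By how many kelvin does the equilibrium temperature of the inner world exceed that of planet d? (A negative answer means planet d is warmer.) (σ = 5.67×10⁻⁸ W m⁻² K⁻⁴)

ΔT ≈ -2.7 K

T_eq = [S₀(1−A)/(4σd²)]^(1/4), so T ∝ (1−A)^(1/4) / √d.
T₁ = [1361×0.29/(4×5.67×10⁻⁸×5.96²)]^(1/4) = 83.66 K.
T₂ = [1361×0.59/(4×5.67×10⁻⁸×7.98²)]^(1/4) = 86.35 K.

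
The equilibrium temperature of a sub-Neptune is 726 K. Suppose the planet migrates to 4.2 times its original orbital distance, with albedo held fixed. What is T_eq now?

T_eq ≈ 354 K

T_eq ∝ L^(1/4) · d^(−1/2).
T′ = 726 / 4.2^(1/2) = 354 K.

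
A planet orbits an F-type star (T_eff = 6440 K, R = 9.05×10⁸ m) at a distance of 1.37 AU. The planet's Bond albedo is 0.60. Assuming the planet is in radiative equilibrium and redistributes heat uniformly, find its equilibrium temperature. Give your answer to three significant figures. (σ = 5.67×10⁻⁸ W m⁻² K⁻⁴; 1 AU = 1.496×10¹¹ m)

T_eq ≈ 241 K

d = 1.37 AU = 2.05×10¹¹ m.
L = 4πR_⋆²σT_⋆⁴ = 4π(9.05×10⁸)² × 5.67×10⁻⁸ × (6440)⁴ = 1.00×10²⁷ W.
S = L/(4πd²) = 1900 W m⁻².
Energy balance: absorbed = emitted ⇒ πR²·S(1−A) = 4πR²·σT_eq⁴, so T_eq⁴ = S(1−A)/(4σ).
T_eq = [1900 × 0.40 / (4 × 5.67×10⁻⁸)]^(1/4) = (3.35×10⁹)^(1/4) = 241 K.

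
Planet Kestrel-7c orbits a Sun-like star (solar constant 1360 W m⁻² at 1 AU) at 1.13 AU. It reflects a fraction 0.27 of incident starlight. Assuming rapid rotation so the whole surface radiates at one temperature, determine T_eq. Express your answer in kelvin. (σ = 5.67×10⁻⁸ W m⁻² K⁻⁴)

Flux at 1.13 AU: S = 1360/1.13² = 1070 W m⁻².
Energy balance: absorbed = emitted ⇒ πR²·S(1−A) = 4πR²·σT_eq⁴, so T_eq⁴ = S(1−A)/(4σ).
T_eq = [1070 × 0.73 / (4 × 5.67×10⁻⁸)]^(1/4) = (3.43×10⁹)^(1/4) = 242 K.

T_eq ≈ 242 K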